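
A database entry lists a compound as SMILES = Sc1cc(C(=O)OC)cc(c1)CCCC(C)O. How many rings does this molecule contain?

1

In SMILES, each pair of matching ring-closure digits denotes one ring-closing bond; the number of such bonds equals the number of independent rings.
Ring-closure bonds here: 1.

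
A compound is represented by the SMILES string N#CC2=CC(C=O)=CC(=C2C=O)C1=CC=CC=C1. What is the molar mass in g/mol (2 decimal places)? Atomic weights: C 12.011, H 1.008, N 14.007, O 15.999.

235.24 g/mol

First, the molecular formula is C15H9NO2 (counting implicit H from valence).
  C: 15 × 12.011 = 180.165
  H: 9 × 1.008 = 9.072
  N: 1 × 14.007 = 14.007
  O: 2 × 15.999 = 31.998
Sum: 15×12.011 + 9×1.008 + 1×14.007 + 2×15.999 = 235.242 → 235.24 g/mol.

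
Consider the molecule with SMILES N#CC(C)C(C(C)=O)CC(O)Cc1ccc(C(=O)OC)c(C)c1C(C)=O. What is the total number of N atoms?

1

Scan the SMILES for N atoms (remember two-letter symbols like Cl and Br are single atoms).
Nitrogen count: 1.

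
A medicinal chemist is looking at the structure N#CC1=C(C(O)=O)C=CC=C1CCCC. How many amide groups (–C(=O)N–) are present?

0

Scan the SMILES for the amide motif — none present.
Groups that are present: 1 carboxylic acid, 1 nitrile.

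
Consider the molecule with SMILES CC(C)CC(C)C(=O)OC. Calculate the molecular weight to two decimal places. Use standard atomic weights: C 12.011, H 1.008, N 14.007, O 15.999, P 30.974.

144.21 g/mol

First, the molecular formula is C8H16O2 (counting implicit H from valence).
  C: 8 × 12.011 = 96.088
  H: 16 × 1.008 = 16.128
  O: 2 × 15.999 = 31.998
Sum: 8×12.011 + 16×1.008 + 2×15.999 = 144.214 → 144.21 g/mol.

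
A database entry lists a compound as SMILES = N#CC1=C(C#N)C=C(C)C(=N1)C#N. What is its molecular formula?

C9H4N4

Walk through each heavy atom and fill implicit hydrogens from standard valence (C 4, N 3, O 2, S 2, halogen 1):
  atom 1: N, bond orders sum to 3 (valence 3) → 0 H
  atom 2: C, bond orders sum to 4 (valence 4) → 0 H
  atom 3: C, bond orders sum to 4 (valence 4) → 0 H
  atom 4: C, bond orders sum to 4 (valence 4) → 0 H
  atom 5: C, bond orders sum to 4 (valence 4) → 0 H
  atom 6: N, bond orders sum to 3 (valence 3) → 0 H
  atom 7: C, bond orders sum to 3 (valence 4) → 1 H
  atom 8: C, bond orders sum to 4 (valence 4) → 0 H
  atom 9: C, bond orders sum to 1 (valence 4) → 3 H
  atom 10: C, bond orders sum to 4 (valence 4) → 0 H
  atom 11: N, bond orders sum to 3 (valence 3) → 0 H
  atom 12: C, bond orders sum to 4 (valence 4) → 0 H
  atom 13: N, bond orders sum to 3 (valence 3) → 0 H
Totals → C:9, H:4, N:4.
In Hill order: C9H4N4.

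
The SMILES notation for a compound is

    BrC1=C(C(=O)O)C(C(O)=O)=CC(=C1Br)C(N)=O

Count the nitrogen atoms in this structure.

1

Scan the SMILES for N atoms (remember two-letter symbols like Cl and Br are single atoms).
Nitrogen count: 1.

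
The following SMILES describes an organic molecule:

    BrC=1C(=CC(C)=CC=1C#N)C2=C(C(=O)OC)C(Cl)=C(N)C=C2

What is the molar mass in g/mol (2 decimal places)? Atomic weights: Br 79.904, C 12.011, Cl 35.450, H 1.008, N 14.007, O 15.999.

First, the molecular formula is C16H12BrClN2O2 (counting implicit H from valence).
  Br: 1 × 79.904 = 79.904
  C: 16 × 12.011 = 192.176
  Cl: 1 × 35.450 = 35.450
  H: 12 × 1.008 = 12.096
  N: 2 × 14.007 = 28.014
  O: 2 × 15.999 = 31.998
Sum: 1×79.904 + 16×12.011 + 1×35.450 + 12×1.008 + 2×14.007 + 2×15.999 = 379.638 → 379.64 g/mol.

379.64 g/mol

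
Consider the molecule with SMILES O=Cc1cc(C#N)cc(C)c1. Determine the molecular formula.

C9H7NO

Walk through each heavy atom and fill implicit hydrogens from standard valence (C 4, N 3, O 2, S 2, halogen 1); for lowercase aromatic atoms, an aromatic c carries 1 H when it has two neighbours and 0 H with three, and aromatic n carries 0 H:
  atom 1: O, bond orders sum to 2 (valence 2) → 0 H
  atom 2: C, bond orders sum to 3 (valence 4) → 1 H
  atom 3: aromatic c, 3 neighbours → 0 H
  atom 4: aromatic c, 2 neighbours → 1 H
  atom 5: aromatic c, 3 neighbours → 0 H
  atom 6: C, bond orders sum to 4 (valence 4) → 0 H
  atom 7: N, bond orders sum to 3 (valence 3) → 0 H
  atom 8: aromatic c, 2 neighbours → 1 H
  atom 9: aromatic c, 3 neighbours → 0 H
  atom 10: C, bond orders sum to 1 (valence 4) → 3 H
  atom 11: aromatic c, 2 neighbours → 1 H
Totals → C:9, H:7, N:1, O:1.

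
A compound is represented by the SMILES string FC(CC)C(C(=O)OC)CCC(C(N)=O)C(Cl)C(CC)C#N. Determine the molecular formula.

C15H24ClFN2O3

Walk through each heavy atom and fill implicit hydrogens from standard valence (C 4, N 3, O 2, S 2, halogen 1):
  atom 1: F (halogen, monovalent) → 0 H
  atom 2: C, bond orders sum to 3 (valence 4) → 1 H
  atom 3: C, bond orders sum to 2 (valence 4) → 2 H
  atom 4: C, bond orders sum to 1 (valence 4) → 3 H
  atom 5: C, bond orders sum to 3 (valence 4) → 1 H
  atom 6: C, bond orders sum to 4 (valence 4) → 0 H
  atom 7: O, bond orders sum to 2 (valence 2) → 0 H
  atom 8: O, bond orders sum to 2 (valence 2) → 0 H
  atom 9: C, bond orders sum to 1 (valence 4) → 3 H
  atom 10: C, bond orders sum to 2 (valence 4) → 2 H
  atom 11: C, bond orders sum to 2 (valence 4) → 2 H
  atom 12: C, bond orders sum to 3 (valence 4) → 1 H
  atom 13: C, bond orders sum to 4 (valence 4) → 0 H
  atom 14: N, bond orders sum to 1 (valence 3) → 2 H
  atom 15: O, bond orders sum to 2 (valence 2) → 0 H
  atom 16: C, bond orders sum to 3 (valence 4) → 1 H
  atom 17: Cl (halogen, monovalent) → 0 H
  atom 18: C, bond orders sum to 3 (valence 4) → 1 H
  atom 19: C, bond orders sum to 2 (valence 4) → 2 H
  atom 20: C, bond orders sum to 1 (valence 4) → 3 H
  atom 21: C, bond orders sum to 4 (valence 4) → 0 H
  atom 22: N, bond orders sum to 3 (valence 3) → 0 H
Totals → C:15, H:24, Cl:1, F:1, N:2, O:3.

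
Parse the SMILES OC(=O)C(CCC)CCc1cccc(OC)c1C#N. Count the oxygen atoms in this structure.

Scan the SMILES for O atoms (remember two-letter symbols like Cl and Br are single atoms).
Oxygen count: 3.

3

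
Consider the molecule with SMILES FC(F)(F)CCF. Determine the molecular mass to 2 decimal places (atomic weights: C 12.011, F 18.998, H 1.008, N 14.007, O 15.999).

First, the molecular formula is C3H4F4 (counting implicit H from valence).
  C: 3 × 12.011 = 36.033
  F: 4 × 18.998 = 75.992
  H: 4 × 1.008 = 4.032
Sum: 3×12.011 + 4×18.998 + 4×1.008 = 116.057 → 116.06 g/mol.

116.06 g/mol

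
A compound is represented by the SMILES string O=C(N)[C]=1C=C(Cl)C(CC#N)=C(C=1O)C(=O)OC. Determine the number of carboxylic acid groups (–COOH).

0

Scan the SMILES for the carboxylic acid motif — none present.
Groups that are present: 1 amide, 1 ester, 1 hydroxyl, 1 nitrile.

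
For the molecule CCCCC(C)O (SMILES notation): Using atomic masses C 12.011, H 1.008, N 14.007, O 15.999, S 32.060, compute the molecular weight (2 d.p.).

First, the molecular formula is C6H14O (counting implicit H from valence).
  C: 6 × 12.011 = 72.066
  H: 14 × 1.008 = 14.112
  O: 1 × 15.999 = 15.999
Sum: 6×12.011 + 14×1.008 + 1×15.999 = 102.177 → 102.18 g/mol.

102.18 g/mol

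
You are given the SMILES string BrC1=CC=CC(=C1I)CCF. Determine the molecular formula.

C8H7BrFI

Walk through each heavy atom and fill implicit hydrogens from standard valence (C 4, N 3, O 2, S 2, halogen 1):
  atom 1: Br (halogen, monovalent) → 0 H
  atom 2: C, bond orders sum to 4 (valence 4) → 0 H
  atom 3: C, bond orders sum to 3 (valence 4) → 1 H
  atom 4: C, bond orders sum to 3 (valence 4) → 1 H
  atom 5: C, bond orders sum to 3 (valence 4) → 1 H
  atom 6: C, bond orders sum to 4 (valence 4) → 0 H
  atom 7: C, bond orders sum to 4 (valence 4) → 0 H
  atom 8: I (halogen, monovalent) → 0 H
  atom 9: C, bond orders sum to 2 (valence 4) → 2 H
  atom 10: C, bond orders sum to 2 (valence 4) → 2 H
  atom 11: F (halogen, monovalent) → 0 H
Totals → C:8, H:7, Br:1, F:1, I:1.
In Hill order: C8H7BrFI.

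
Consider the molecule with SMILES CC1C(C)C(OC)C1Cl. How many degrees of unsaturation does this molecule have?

1

Degree of unsaturation = (number of rings) + (number of π bonds).
Ring closures in the SMILES: 1.
π bonds: none → 0 DoU from unsaturation.
Total DoU = 1 + 0 = 1.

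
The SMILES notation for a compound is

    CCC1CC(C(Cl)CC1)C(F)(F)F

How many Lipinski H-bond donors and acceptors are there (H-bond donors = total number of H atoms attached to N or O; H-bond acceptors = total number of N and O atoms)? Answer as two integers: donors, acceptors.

Donors: find every N or O and count the H atoms it carries.
  (no N or O atoms present)
Lipinski HBD = 0.
Acceptors: N atoms = 0, O atoms = 0 → HBA = 0.

0, 0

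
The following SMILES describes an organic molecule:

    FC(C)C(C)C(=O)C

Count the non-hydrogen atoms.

Every atom symbol written in the SMILES (organic subset) is one heavy atom; implicit H are not written.
Heavy atoms by element → C:6, F:1, O:1.
Total: 8.

8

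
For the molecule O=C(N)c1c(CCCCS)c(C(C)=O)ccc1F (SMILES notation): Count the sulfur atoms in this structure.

Scan the SMILES for S atoms (remember two-letter symbols like Cl and Br are single atoms).
Sulfur count: 1.

1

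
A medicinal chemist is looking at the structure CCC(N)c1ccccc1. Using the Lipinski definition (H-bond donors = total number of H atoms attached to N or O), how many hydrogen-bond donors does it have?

2

Donors: find every N or O and count the H atoms it carries.
  atom 4 (N): bond orders sum to 1 → 2 H
Lipinski HBD = 2.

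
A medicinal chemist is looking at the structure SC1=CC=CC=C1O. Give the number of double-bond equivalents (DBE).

Degree of unsaturation = (number of rings) + (number of π bonds).
Ring closures in the SMILES: 1.
π bonds: 3 double bonds (each 1 DoU) → 3 DoU from unsaturation.
Total DoU = 1 + 3 = 4.

4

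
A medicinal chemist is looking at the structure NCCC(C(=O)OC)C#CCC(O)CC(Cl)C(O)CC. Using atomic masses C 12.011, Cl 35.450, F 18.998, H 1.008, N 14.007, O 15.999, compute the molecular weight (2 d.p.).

305.80 g/mol

First, the molecular formula is C14H24ClNO4 (counting implicit H from valence).
  C: 14 × 12.011 = 168.154
  Cl: 1 × 35.450 = 35.450
  H: 24 × 1.008 = 24.192
  N: 1 × 14.007 = 14.007
  O: 4 × 15.999 = 63.996
Sum: 14×12.011 + 1×35.450 + 24×1.008 + 1×14.007 + 4×15.999 = 305.799 → 305.80 g/mol.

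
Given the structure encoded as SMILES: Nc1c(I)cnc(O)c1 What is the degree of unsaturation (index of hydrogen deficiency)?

4

Molecular formula: C5H5IN2O.
DoU = (2C + 2 + N − H − X) / 2, where X is the halogen count and O/S are ignored.
    = (2·5 + 2 + 2 − 5 − 1) / 2 = 8 / 2 = 4.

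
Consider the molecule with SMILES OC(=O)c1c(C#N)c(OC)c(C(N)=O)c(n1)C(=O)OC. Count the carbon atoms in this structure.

11

Count every carbon token in the SMILES (each C, including those in ring-closure positions and inside branches).
Carbon count: 11.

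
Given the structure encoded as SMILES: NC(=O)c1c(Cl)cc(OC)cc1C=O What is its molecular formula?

Walk through each heavy atom and fill implicit hydrogens from standard valence (C 4, N 3, O 2, S 2, halogen 1); for lowercase aromatic atoms, an aromatic c carries 1 H when it has two neighbours and 0 H with three, and aromatic n carries 0 H:
  atom 1: N, bond orders sum to 1 (valence 3) → 2 H
  atom 2: C, bond orders sum to 4 (valence 4) → 0 H
  atom 3: O, bond orders sum to 2 (valence 2) → 0 H
  atom 4: aromatic c, 3 neighbours → 0 H
  atom 5: aromatic c, 3 neighbours → 0 H
  atom 6: Cl (halogen, monovalent) → 0 H
  atom 7: aromatic c, 2 neighbours → 1 H
  atom 8: aromatic c, 3 neighbours → 0 H
  atom 9: O, bond orders sum to 2 (valence 2) → 0 H
  atom 10: C, bond orders sum to 1 (valence 4) → 3 H
  atom 11: aromatic c, 2 neighbours → 1 H
  atom 12: aromatic c, 3 neighbours → 0 H
  atom 13: C, bond orders sum to 3 (valence 4) → 1 H
  atom 14: O, bond orders sum to 2 (valence 2) → 0 H
Totals → C:9, H:8, Cl:1, N:1, O:3.
In Hill order: C9H8ClNO3.

C9H8ClNO3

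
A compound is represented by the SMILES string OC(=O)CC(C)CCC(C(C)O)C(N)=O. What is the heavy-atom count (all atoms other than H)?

15

Every atom symbol written in the SMILES (organic subset) is one heavy atom; implicit H are not written.
Heavy atoms by element → C:10, N:1, O:4.
Total: 15.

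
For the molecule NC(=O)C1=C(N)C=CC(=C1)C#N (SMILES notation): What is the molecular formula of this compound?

C8H7N3O

Walk through each heavy atom and fill implicit hydrogens from standard valence (C 4, N 3, O 2, S 2, halogen 1):
  atom 1: N, bond orders sum to 1 (valence 3) → 2 H
  atom 2: C, bond orders sum to 4 (valence 4) → 0 H
  atom 3: O, bond orders sum to 2 (valence 2) → 0 H
  atom 4: C, bond orders sum to 4 (valence 4) → 0 H
  atom 5: C, bond orders sum to 4 (valence 4) → 0 H
  atom 6: N, bond orders sum to 1 (valence 3) → 2 H
  atom 7: C, bond orders sum to 3 (valence 4) → 1 H
  atom 8: C, bond orders sum to 3 (valence 4) → 1 H
  atom 9: C, bond orders sum to 4 (valence 4) → 0 H
  atom 10: C, bond orders sum to 3 (valence 4) → 1 H
  atom 11: C, bond orders sum to 4 (valence 4) → 0 H
  atom 12: N, bond orders sum to 3 (valence 3) → 0 H
Totals → C:8, H:7, N:3, O:1.
In Hill order: C8H7N3O.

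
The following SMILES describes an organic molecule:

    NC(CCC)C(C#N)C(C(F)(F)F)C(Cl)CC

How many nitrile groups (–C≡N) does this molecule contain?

1

The nitrile motif appears at heavy-atom position 7 in the SMILES.
Other groups present: 1 primary amine.
Nitrile count: 1.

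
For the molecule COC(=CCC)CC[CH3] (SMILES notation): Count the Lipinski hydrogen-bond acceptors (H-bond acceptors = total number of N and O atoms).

1

N atoms: 0; O atoms: 1.
Lipinski HBA = 0 + 1 = 1.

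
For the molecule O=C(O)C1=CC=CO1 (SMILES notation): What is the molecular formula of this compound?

Walk through each heavy atom and fill implicit hydrogens from standard valence (C 4, N 3, O 2, S 2, halogen 1):
  atom 1: O, bond orders sum to 2 (valence 2) → 0 H
  atom 2: C, bond orders sum to 4 (valence 4) → 0 H
  atom 3: O, bond orders sum to 1 (valence 2) → 1 H
  atom 4: C, bond orders sum to 4 (valence 4) → 0 H
  atom 5: C, bond orders sum to 3 (valence 4) → 1 H
  atom 6: C, bond orders sum to 3 (valence 4) → 1 H
  atom 7: C, bond orders sum to 3 (valence 4) → 1 H
  atom 8: O, bond orders sum to 2 (valence 2) → 0 H
Totals → C:5, H:4, O:3.

C5H4O3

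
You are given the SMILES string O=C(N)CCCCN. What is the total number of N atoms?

2

Scan the SMILES for N atoms (remember two-letter symbols like Cl and Br are single atoms).
Nitrogen count: 2.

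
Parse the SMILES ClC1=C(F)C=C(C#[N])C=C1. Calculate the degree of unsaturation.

6

Degree of unsaturation = (number of rings) + (number of π bonds).
Ring closures in the SMILES: 1.
π bonds: 3 double bonds (each 1 DoU), 1 triple bond (each 2 DoU) → 5 DoU from unsaturation.
Total DoU = 1 + 5 = 6.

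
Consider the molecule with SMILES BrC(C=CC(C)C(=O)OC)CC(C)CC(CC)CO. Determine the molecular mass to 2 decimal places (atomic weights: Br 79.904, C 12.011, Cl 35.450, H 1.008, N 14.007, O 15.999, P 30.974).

First, the molecular formula is C15H27BrO3 (counting implicit H from valence).
  Br: 1 × 79.904 = 79.904
  C: 15 × 12.011 = 180.165
  H: 27 × 1.008 = 27.216
  O: 3 × 15.999 = 47.997
Sum: 1×79.904 + 15×12.011 + 27×1.008 + 3×15.999 = 335.282 → 335.28 g/mol.

335.28 g/mol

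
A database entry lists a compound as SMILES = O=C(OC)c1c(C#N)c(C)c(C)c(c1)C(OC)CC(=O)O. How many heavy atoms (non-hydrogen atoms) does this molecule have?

Every atom symbol written in the SMILES (organic subset) is one heavy atom; implicit H are not written.
Heavy atoms by element → C:15, N:1, O:5.
Total: 21.

21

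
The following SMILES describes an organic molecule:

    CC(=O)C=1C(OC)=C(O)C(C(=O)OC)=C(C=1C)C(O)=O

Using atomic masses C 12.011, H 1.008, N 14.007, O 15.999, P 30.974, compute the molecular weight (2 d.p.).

282.25 g/mol

First, the molecular formula is C13H14O7 (counting implicit H from valence).
  C: 13 × 12.011 = 156.143
  H: 14 × 1.008 = 14.112
  O: 7 × 15.999 = 111.993
Sum: 13×12.011 + 14×1.008 + 7×15.999 = 282.248 → 282.25 g/mol.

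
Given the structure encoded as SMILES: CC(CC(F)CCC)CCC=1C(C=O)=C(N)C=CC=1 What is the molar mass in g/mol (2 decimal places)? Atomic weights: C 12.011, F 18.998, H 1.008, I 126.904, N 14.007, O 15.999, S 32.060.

First, the molecular formula is C16H24FNO (counting implicit H from valence).
  C: 16 × 12.011 = 192.176
  F: 1 × 18.998 = 18.998
  H: 24 × 1.008 = 24.192
  N: 1 × 14.007 = 14.007
  O: 1 × 15.999 = 15.999
Sum: 16×12.011 + 1×18.998 + 24×1.008 + 1×14.007 + 1×15.999 = 265.372 → 265.37 g/mol.

265.37 g/mol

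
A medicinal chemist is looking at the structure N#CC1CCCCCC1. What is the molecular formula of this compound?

Walk through each heavy atom and fill implicit hydrogens from standard valence (C 4, N 3, O 2, S 2, halogen 1):
  atom 1: N, bond orders sum to 3 (valence 3) → 0 H
  atom 2: C, bond orders sum to 4 (valence 4) → 0 H
  atom 3: C, bond orders sum to 3 (valence 4) → 1 H
  atom 4: C, bond orders sum to 2 (valence 4) → 2 H
  atom 5: C, bond orders sum to 2 (valence 4) → 2 H
  atom 6: C, bond orders sum to 2 (valence 4) → 2 H
  atom 7: C, bond orders sum to 2 (valence 4) → 2 H
  atom 8: C, bond orders sum to 2 (valence 4) → 2 H
  atom 9: C, bond orders sum to 2 (valence 4) → 2 H
Totals → C:8, H:13, N:1.
In Hill order: C8H13N.

C8H13N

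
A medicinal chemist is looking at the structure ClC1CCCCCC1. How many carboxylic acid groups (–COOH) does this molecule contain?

Scan the SMILES for the carboxylic acid motif — none present.

0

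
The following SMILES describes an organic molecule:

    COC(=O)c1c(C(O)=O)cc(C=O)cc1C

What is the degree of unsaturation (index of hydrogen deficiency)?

7

Molecular formula: C11H10O5.
DoU = (2C + 2 + N − H − X) / 2, where X is the halogen count and O/S are ignored.
    = (2·11 + 2 + 0 − 10 − 0) / 2 = 14 / 2 = 7.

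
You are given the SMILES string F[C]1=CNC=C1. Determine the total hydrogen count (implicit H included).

Walk through each heavy atom and fill implicit hydrogens from standard valence (C 4, N 3, O 2, S 2, halogen 1):
  atom 1: F (halogen, monovalent) → 0 H
  atom 2: C with explicit H count 0
  atom 3: C, bond orders sum to 3 (valence 4) → 1 H
  atom 4: N, bond orders sum to 2 (valence 3) → 1 H
  atom 5: C, bond orders sum to 3 (valence 4) → 1 H
  atom 6: C, bond orders sum to 3 (valence 4) → 1 H
Total hydrogens: 4.

4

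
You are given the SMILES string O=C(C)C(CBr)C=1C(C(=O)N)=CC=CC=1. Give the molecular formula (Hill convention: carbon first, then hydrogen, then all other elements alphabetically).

Walk through each heavy atom and fill implicit hydrogens from standard valence (C 4, N 3, O 2, S 2, halogen 1):
  atom 1: O, bond orders sum to 2 (valence 2) → 0 H
  atom 2: C, bond orders sum to 4 (valence 4) → 0 H
  atom 3: C, bond orders sum to 1 (valence 4) → 3 H
  atom 4: C, bond orders sum to 3 (valence 4) → 1 H
  atom 5: C, bond orders sum to 2 (valence 4) → 2 H
  atom 6: Br (halogen, monovalent) → 0 H
  atom 7: C, bond orders sum to 4 (valence 4) → 0 H
  atom 8: C, bond orders sum to 4 (valence 4) → 0 H
  atom 9: C, bond orders sum to 4 (valence 4) → 0 H
  atom 10: O, bond orders sum to 2 (valence 2) → 0 H
  atom 11: N, bond orders sum to 1 (valence 3) → 2 H
  atom 12: C, bond orders sum to 3 (valence 4) → 1 H
  atom 13: C, bond orders sum to 3 (valence 4) → 1 H
  atom 14: C, bond orders sum to 3 (valence 4) → 1 H
  atom 15: C, bond orders sum to 3 (valence 4) → 1 H
Totals → C:11, H:12, Br:1, N:1, O:2.
In Hill order: C11H12BrNO2.

C11H12BrNO2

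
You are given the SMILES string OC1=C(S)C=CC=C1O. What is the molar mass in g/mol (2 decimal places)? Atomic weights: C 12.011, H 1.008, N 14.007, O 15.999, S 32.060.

First, the molecular formula is C6H6O2S (counting implicit H from valence).
  C: 6 × 12.011 = 72.066
  H: 6 × 1.008 = 6.048
  O: 2 × 15.999 = 31.998
  S: 1 × 32.060 = 32.060
Sum: 6×12.011 + 6×1.008 + 2×15.999 + 1×32.060 = 142.172 → 142.17 g/mol.

142.17 g/mol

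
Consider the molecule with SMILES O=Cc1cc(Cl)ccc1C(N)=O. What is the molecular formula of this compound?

Walk through each heavy atom and fill implicit hydrogens from standard valence (C 4, N 3, O 2, S 2, halogen 1); for lowercase aromatic atoms, an aromatic c carries 1 H when it has two neighbours and 0 H with three, and aromatic n carries 0 H:
  atom 1: O, bond orders sum to 2 (valence 2) → 0 H
  atom 2: C, bond orders sum to 3 (valence 4) → 1 H
  atom 3: aromatic c, 3 neighbours → 0 H
  atom 4: aromatic c, 2 neighbours → 1 H
  atom 5: aromatic c, 3 neighbours → 0 H
  atom 6: Cl (halogen, monovalent) → 0 H
  atom 7: aromatic c, 2 neighbours → 1 H
  atom 8: aromatic c, 2 neighbours → 1 H
  atom 9: aromatic c, 3 neighbours → 0 H
  atom 10: C, bond orders sum to 4 (valence 4) → 0 H
  atom 11: N, bond orders sum to 1 (valence 3) → 2 H
  atom 12: O, bond orders sum to 2 (valence 2) → 0 H
Totals → C:8, H:6, Cl:1, N:1, O:2.

C8H6ClNO2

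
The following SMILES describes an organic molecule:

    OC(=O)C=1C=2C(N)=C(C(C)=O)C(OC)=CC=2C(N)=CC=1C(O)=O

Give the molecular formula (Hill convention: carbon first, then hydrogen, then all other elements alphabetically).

Walk through each heavy atom and fill implicit hydrogens from standard valence (C 4, N 3, O 2, S 2, halogen 1):
  atom 1: O, bond orders sum to 1 (valence 2) → 1 H
  atom 2: C, bond orders sum to 4 (valence 4) → 0 H
  atom 3: O, bond orders sum to 2 (valence 2) → 0 H
  atom 4: C, bond orders sum to 4 (valence 4) → 0 H
  atom 5: C, bond orders sum to 4 (valence 4) → 0 H
  atom 6: C, bond orders sum to 4 (valence 4) → 0 H
  atom 7: N, bond orders sum to 1 (valence 3) → 2 H
  atom 8: C, bond orders sum to 4 (valence 4) → 0 H
  atom 9: C, bond orders sum to 4 (valence 4) → 0 H
  atom 10: C, bond orders sum to 1 (valence 4) → 3 H
  atom 11: O, bond orders sum to 2 (valence 2) → 0 H
  atom 12: C, bond orders sum to 4 (valence 4) → 0 H
  atom 13: O, bond orders sum to 2 (valence 2) → 0 H
  atom 14: C, bond orders sum to 1 (valence 4) → 3 H
  atom 15: C, bond orders sum to 3 (valence 4) → 1 H
  atom 16: C, bond orders sum to 4 (valence 4) → 0 H
  atom 17: C, bond orders sum to 4 (valence 4) → 0 H
  atom 18: N, bond orders sum to 1 (valence 3) → 2 H
  atom 19: C, bond orders sum to 3 (valence 4) → 1 H
  atom 20: C, bond orders sum to 4 (valence 4) → 0 H
  atom 21: C, bond orders sum to 4 (valence 4) → 0 H
  atom 22: O, bond orders sum to 1 (valence 2) → 1 H
  atom 23: O, bond orders sum to 2 (valence 2) → 0 H
Totals → C:15, H:14, N:2, O:6.
In Hill order: C15H14N2O6.

C15H14N2O6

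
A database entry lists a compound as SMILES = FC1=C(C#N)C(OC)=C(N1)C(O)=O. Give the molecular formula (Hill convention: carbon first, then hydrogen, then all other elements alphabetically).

C7H5FN2O3

Walk through each heavy atom and fill implicit hydrogens from standard valence (C 4, N 3, O 2, S 2, halogen 1):
  atom 1: F (halogen, monovalent) → 0 H
  atom 2: C, bond orders sum to 4 (valence 4) → 0 H
  atom 3: C, bond orders sum to 4 (valence 4) → 0 H
  atom 4: C, bond orders sum to 4 (valence 4) → 0 H
  atom 5: N, bond orders sum to 3 (valence 3) → 0 H
  atom 6: C, bond orders sum to 4 (valence 4) → 0 H
  atom 7: O, bond orders sum to 2 (valence 2) → 0 H
  atom 8: C, bond orders sum to 1 (valence 4) → 3 H
  atom 9: C, bond orders sum to 4 (valence 4) → 0 H
  atom 10: N, bond orders sum to 2 (valence 3) → 1 H
  atom 11: C, bond orders sum to 4 (valence 4) → 0 H
  atom 12: O, bond orders sum to 1 (valence 2) → 1 H
  atom 13: O, bond orders sum to 2 (valence 2) → 0 H
Totals → C:7, H:5, F:1, N:2, O:3.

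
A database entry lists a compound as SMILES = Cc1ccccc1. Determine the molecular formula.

C7H8

Walk through each heavy atom and fill implicit hydrogens from standard valence (C 4, N 3, O 2, S 2, halogen 1); for lowercase aromatic atoms, an aromatic c carries 1 H when it has two neighbours and 0 H with three, and aromatic n carries 0 H:
  atom 1: C, bond orders sum to 1 (valence 4) → 3 H
  atom 2: aromatic c, 3 neighbours → 0 H
  atom 3: aromatic c, 2 neighbours → 1 H
  atom 4: aromatic c, 2 neighbours → 1 H
  atom 5: aromatic c, 2 neighbours → 1 H
  atom 6: aromatic c, 2 neighbours → 1 H
  atom 7: aromatic c, 2 neighbours → 1 H
Totals → C:7, H:8.
In Hill order: C7H8.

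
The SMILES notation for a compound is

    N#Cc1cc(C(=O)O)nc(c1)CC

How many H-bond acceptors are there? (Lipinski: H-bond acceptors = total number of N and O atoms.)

N atoms: 2; O atoms: 2.
Lipinski HBA = 2 + 2 = 4.

4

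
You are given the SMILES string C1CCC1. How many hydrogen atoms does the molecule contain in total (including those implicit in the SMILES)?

Walk through each heavy atom and fill implicit hydrogens from standard valence (C 4, N 3, O 2, S 2, halogen 1):
  atom 1: C, bond orders sum to 2 (valence 4) → 2 H
  atom 2: C, bond orders sum to 2 (valence 4) → 2 H
  atom 3: C, bond orders sum to 2 (valence 4) → 2 H
  atom 4: C, bond orders sum to 2 (valence 4) → 2 H
Total hydrogens: 8.

8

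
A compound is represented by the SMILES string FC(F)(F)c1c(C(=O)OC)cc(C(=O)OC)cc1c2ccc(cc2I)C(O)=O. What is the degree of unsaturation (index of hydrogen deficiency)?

Molecular formula: C18H12F3IO6.
DoU = (2C + 2 + N − H − X) / 2, where X is the halogen count and O/S are ignored.
    = (2·18 + 2 + 0 − 12 − 4) / 2 = 22 / 2 = 11.

11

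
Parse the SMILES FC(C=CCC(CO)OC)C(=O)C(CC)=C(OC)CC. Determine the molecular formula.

C15H25FO4

Walk through each heavy atom and fill implicit hydrogens from standard valence (C 4, N 3, O 2, S 2, halogen 1):
  atom 1: F (halogen, monovalent) → 0 H
  atom 2: C, bond orders sum to 3 (valence 4) → 1 H
  atom 3: C, bond orders sum to 3 (valence 4) → 1 H
  atom 4: C, bond orders sum to 3 (valence 4) → 1 H
  atom 5: C, bond orders sum to 2 (valence 4) → 2 H
  atom 6: C, bond orders sum to 3 (valence 4) → 1 H
  atom 7: C, bond orders sum to 2 (valence 4) → 2 H
  atom 8: O, bond orders sum to 1 (valence 2) → 1 H
  atom 9: O, bond orders sum to 2 (valence 2) → 0 H
  atom 10: C, bond orders sum to 1 (valence 4) → 3 H
  atom 11: C, bond orders sum to 4 (valence 4) → 0 H
  atom 12: O, bond orders sum to 2 (valence 2) → 0 H
  atom 13: C, bond orders sum to 4 (valence 4) → 0 H
  atom 14: C, bond orders sum to 2 (valence 4) → 2 H
  atom 15: C, bond orders sum to 1 (valence 4) → 3 H
  atom 16: C, bond orders sum to 4 (valence 4) → 0 H
  atom 17: O, bond orders sum to 2 (valence 2) → 0 H
  atom 18: C, bond orders sum to 1 (valence 4) → 3 H
  atom 19: C, bond orders sum to 2 (valence 4) → 2 H
  atom 20: C, bond orders sum to 1 (valence 4) → 3 H
Totals → C:15, H:25, F:1, O:4.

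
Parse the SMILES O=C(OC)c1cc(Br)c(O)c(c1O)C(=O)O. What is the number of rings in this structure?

1

In SMILES, each pair of matching ring-closure digits denotes one ring-closing bond; the number of such bonds equals the number of independent rings.
Ring-closure bonds here: 1.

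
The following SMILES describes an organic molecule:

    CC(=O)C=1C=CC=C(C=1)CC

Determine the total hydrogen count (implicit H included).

12

Walk through each heavy atom and fill implicit hydrogens from standard valence (C 4, N 3, O 2, S 2, halogen 1):
  atom 1: C, bond orders sum to 1 (valence 4) → 3 H
  atom 2: C, bond orders sum to 4 (valence 4) → 0 H
  atom 3: O, bond orders sum to 2 (valence 2) → 0 H
  atom 4: C, bond orders sum to 4 (valence 4) → 0 H
  atom 5: C, bond orders sum to 3 (valence 4) → 1 H
  atom 6: C, bond orders sum to 3 (valence 4) → 1 H
  atom 7: C, bond orders sum to 3 (valence 4) → 1 H
  atom 8: C, bond orders sum to 4 (valence 4) → 0 H
  atom 9: C, bond orders sum to 3 (valence 4) → 1 H
  atom 10: C, bond orders sum to 2 (valence 4) → 2 H
  atom 11: C, bond orders sum to 1 (valence 4) → 3 H
Total hydrogens: 12.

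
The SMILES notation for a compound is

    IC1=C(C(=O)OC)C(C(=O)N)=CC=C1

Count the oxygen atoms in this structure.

3

Scan the SMILES for O atoms (remember two-letter symbols like Cl and Br are single atoms).
Oxygen count: 3.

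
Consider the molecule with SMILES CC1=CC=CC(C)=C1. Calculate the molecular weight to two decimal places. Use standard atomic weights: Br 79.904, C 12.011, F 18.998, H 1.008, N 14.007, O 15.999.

First, the molecular formula is C8H10 (counting implicit H from valence).
  C: 8 × 12.011 = 96.088
  H: 10 × 1.008 = 10.080
Sum: 8×12.011 + 10×1.008 = 106.168 → 106.17 g/mol.

106.17 g/mol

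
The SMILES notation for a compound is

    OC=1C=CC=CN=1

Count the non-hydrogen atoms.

7

Every atom symbol written in the SMILES (organic subset) is one heavy atom; implicit H are not written.
Heavy atoms by element → C:5, N:1, O:1.
Total: 7.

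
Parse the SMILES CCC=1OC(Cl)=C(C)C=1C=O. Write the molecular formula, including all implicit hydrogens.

C8H9ClO2

Walk through each heavy atom and fill implicit hydrogens from standard valence (C 4, N 3, O 2, S 2, halogen 1):
  atom 1: C, bond orders sum to 1 (valence 4) → 3 H
  atom 2: C, bond orders sum to 2 (valence 4) → 2 H
  atom 3: C, bond orders sum to 4 (valence 4) → 0 H
  atom 4: O, bond orders sum to 2 (valence 2) → 0 H
  atom 5: C, bond orders sum to 4 (valence 4) → 0 H
  atom 6: Cl (halogen, monovalent) → 0 H
  atom 7: C, bond orders sum to 4 (valence 4) → 0 H
  atom 8: C, bond orders sum to 1 (valence 4) → 3 H
  atom 9: C, bond orders sum to 4 (valence 4) → 0 H
  atom 10: C, bond orders sum to 3 (valence 4) → 1 H
  atom 11: O, bond orders sum to 2 (valence 2) → 0 H
Totals → C:8, H:9, Cl:1, O:2.
In Hill order: C8H9ClO2.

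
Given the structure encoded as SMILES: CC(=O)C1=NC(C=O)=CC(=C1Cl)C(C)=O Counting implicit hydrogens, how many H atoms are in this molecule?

Walk through each heavy atom and fill implicit hydrogens from standard valence (C 4, N 3, O 2, S 2, halogen 1):
  atom 1: C, bond orders sum to 1 (valence 4) → 3 H
  atom 2: C, bond orders sum to 4 (valence 4) → 0 H
  atom 3: O, bond orders sum to 2 (valence 2) → 0 H
  atom 4: C, bond orders sum to 4 (valence 4) → 0 H
  atom 5: N, bond orders sum to 3 (valence 3) → 0 H
  atom 6: C, bond orders sum to 4 (valence 4) → 0 H
  atom 7: C, bond orders sum to 3 (valence 4) → 1 H
  atom 8: O, bond orders sum to 2 (valence 2) → 0 H
  atom 9: C, bond orders sum to 3 (valence 4) → 1 H
  atom 10: C, bond orders sum to 4 (valence 4) → 0 H
  atom 11: C, bond orders sum to 4 (valence 4) → 0 H
  atom 12: Cl (halogen, monovalent) → 0 H
  atom 13: C, bond orders sum to 4 (valence 4) → 0 H
  atom 14: C, bond orders sum to 1 (valence 4) → 3 H
  atom 15: O, bond orders sum to 2 (valence 2) → 0 H
Total hydrogens: 8.

8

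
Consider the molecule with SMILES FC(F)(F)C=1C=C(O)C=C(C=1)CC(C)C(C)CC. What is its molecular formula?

C14H19F3O

Walk through each heavy atom and fill implicit hydrogens from standard valence (C 4, N 3, O 2, S 2, halogen 1):
  atom 1: F (halogen, monovalent) → 0 H
  atom 2: C, bond orders sum to 4 (valence 4) → 0 H
  atom 3: F (halogen, monovalent) → 0 H
  atom 4: F (halogen, monovalent) → 0 H
  atom 5: C, bond orders sum to 4 (valence 4) → 0 H
  atom 6: C, bond orders sum to 3 (valence 4) → 1 H
  atom 7: C, bond orders sum to 4 (valence 4) → 0 H
  atom 8: O, bond orders sum to 1 (valence 2) → 1 H
  atom 9: C, bond orders sum to 3 (valence 4) → 1 H
  atom 10: C, bond orders sum to 4 (valence 4) → 0 H
  atom 11: C, bond orders sum to 3 (valence 4) → 1 H
  atom 12: C, bond orders sum to 2 (valence 4) → 2 H
  atom 13: C, bond orders sum to 3 (valence 4) → 1 H
  atom 14: C, bond orders sum to 1 (valence 4) → 3 H
  atom 15: C, bond orders sum to 3 (valence 4) → 1 H
  atom 16: C, bond orders sum to 1 (valence 4) → 3 H
  atom 17: C, bond orders sum to 2 (valence 4) → 2 H
  atom 18: C, bond orders sum to 1 (valence 4) → 3 H
Totals → C:14, H:19, F:3, O:1.
In Hill order: C14H19F3O.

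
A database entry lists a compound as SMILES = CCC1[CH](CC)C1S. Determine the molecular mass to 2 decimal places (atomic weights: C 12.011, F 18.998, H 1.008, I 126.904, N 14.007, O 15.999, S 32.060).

130.25 g/mol

First, the molecular formula is C7H14S (counting implicit H from valence).
  C: 7 × 12.011 = 84.077
  H: 14 × 1.008 = 14.112
  S: 1 × 32.060 = 32.060
Sum: 7×12.011 + 14×1.008 + 1×32.060 = 130.249 → 130.25 g/mol.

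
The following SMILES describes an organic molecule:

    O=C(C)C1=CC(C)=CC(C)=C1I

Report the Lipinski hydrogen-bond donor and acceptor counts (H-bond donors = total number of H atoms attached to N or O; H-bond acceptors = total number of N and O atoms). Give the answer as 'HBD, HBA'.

Donors: find every N or O and count the H atoms it carries.
  atom 1 (O): bond orders sum to 2 → 0 H
Lipinski HBD = 0.
Acceptors: N atoms = 0, O atoms = 1 → HBA = 1.

0, 1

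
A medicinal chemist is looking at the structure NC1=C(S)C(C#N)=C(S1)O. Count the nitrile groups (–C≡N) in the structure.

1

The nitrile motif appears at heavy-atom position 6 in the SMILES.
Other groups present: 1 hydroxyl, 1 primary amine, 1 thiol.
Nitrile count: 1.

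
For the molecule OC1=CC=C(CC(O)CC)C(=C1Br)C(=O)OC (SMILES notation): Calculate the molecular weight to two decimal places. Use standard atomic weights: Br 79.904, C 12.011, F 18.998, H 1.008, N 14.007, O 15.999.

First, the molecular formula is C12H15BrO4 (counting implicit H from valence).
  Br: 1 × 79.904 = 79.904
  C: 12 × 12.011 = 144.132
  H: 15 × 1.008 = 15.120
  O: 4 × 15.999 = 63.996
Sum: 1×79.904 + 12×12.011 + 15×1.008 + 4×15.999 = 303.152 → 303.15 g/mol.

303.15 g/mol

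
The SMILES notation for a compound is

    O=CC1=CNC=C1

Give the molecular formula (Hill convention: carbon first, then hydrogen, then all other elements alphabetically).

Walk through each heavy atom and fill implicit hydrogens from standard valence (C 4, N 3, O 2, S 2, halogen 1):
  atom 1: O, bond orders sum to 2 (valence 2) → 0 H
  atom 2: C, bond orders sum to 3 (valence 4) → 1 H
  atom 3: C, bond orders sum to 4 (valence 4) → 0 H
  atom 4: C, bond orders sum to 3 (valence 4) → 1 H
  atom 5: N, bond orders sum to 2 (valence 3) → 1 H
  atom 6: C, bond orders sum to 3 (valence 4) → 1 H
  atom 7: C, bond orders sum to 3 (valence 4) → 1 H
Totals → C:5, H:5, N:1, O:1.
In Hill order: C5H5NO.

C5H5NO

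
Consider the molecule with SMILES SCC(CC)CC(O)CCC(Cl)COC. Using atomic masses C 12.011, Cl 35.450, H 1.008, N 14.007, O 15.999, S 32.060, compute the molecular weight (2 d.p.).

254.81 g/mol

First, the molecular formula is C11H23ClO2S (counting implicit H from valence).
  C: 11 × 12.011 = 132.121
  Cl: 1 × 35.450 = 35.450
  H: 23 × 1.008 = 23.184
  O: 2 × 15.999 = 31.998
  S: 1 × 32.060 = 32.060
Sum: 11×12.011 + 1×35.450 + 23×1.008 + 2×15.999 + 1×32.060 = 254.813 → 254.81 g/mol.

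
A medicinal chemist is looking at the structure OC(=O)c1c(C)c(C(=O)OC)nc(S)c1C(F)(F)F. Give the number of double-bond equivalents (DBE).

6

Molecular formula: C10H8F3NO4S.
DoU = (2C + 2 + N − H − X) / 2, where X is the halogen count and O/S are ignored.
    = (2·10 + 2 + 1 − 8 − 3) / 2 = 12 / 2 = 6.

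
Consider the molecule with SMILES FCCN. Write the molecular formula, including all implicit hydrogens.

Walk through each heavy atom and fill implicit hydrogens from standard valence (C 4, N 3, O 2, S 2, halogen 1):
  atom 1: F (halogen, monovalent) → 0 H
  atom 2: C, bond orders sum to 2 (valence 4) → 2 H
  atom 3: C, bond orders sum to 2 (valence 4) → 2 H
  atom 4: N, bond orders sum to 1 (valence 3) → 2 H
Totals → C:2, H:6, F:1, N:1.

C2H6FN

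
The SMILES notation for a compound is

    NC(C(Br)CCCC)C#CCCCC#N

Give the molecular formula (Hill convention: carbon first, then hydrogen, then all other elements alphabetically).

C12H19BrN2

Walk through each heavy atom and fill implicit hydrogens from standard valence (C 4, N 3, O 2, S 2, halogen 1):
  atom 1: N, bond orders sum to 1 (valence 3) → 2 H
  atom 2: C, bond orders sum to 3 (valence 4) → 1 H
  atom 3: C, bond orders sum to 3 (valence 4) → 1 H
  atom 4: Br (halogen, monovalent) → 0 H
  atom 5: C, bond orders sum to 2 (valence 4) → 2 H
  atom 6: C, bond orders sum to 2 (valence 4) → 2 H
  atom 7: C, bond orders sum to 2 (valence 4) → 2 H
  atom 8: C, bond orders sum to 1 (valence 4) → 3 H
  atom 9: C, bond orders sum to 4 (valence 4) → 0 H
  atom 10: C, bond orders sum to 4 (valence 4) → 0 H
  atom 11: C, bond orders sum to 2 (valence 4) → 2 H
  atom 12: C, bond orders sum to 2 (valence 4) → 2 H
  atom 13: C, bond orders sum to 2 (valence 4) → 2 H
  atom 14: C, bond orders sum to 4 (valence 4) → 0 H
  atom 15: N, bond orders sum to 3 (valence 3) → 0 H
Totals → C:12, H:19, Br:1, N:2.
In Hill order: C12H19BrN2.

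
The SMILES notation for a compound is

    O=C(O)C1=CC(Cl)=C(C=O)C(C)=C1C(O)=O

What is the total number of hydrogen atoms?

Walk through each heavy atom and fill implicit hydrogens from standard valence (C 4, N 3, O 2, S 2, halogen 1):
  atom 1: O, bond orders sum to 2 (valence 2) → 0 H
  atom 2: C, bond orders sum to 4 (valence 4) → 0 H
  atom 3: O, bond orders sum to 1 (valence 2) → 1 H
  atom 4: C, bond orders sum to 4 (valence 4) → 0 H
  atom 5: C, bond orders sum to 3 (valence 4) → 1 H
  atom 6: C, bond orders sum to 4 (valence 4) → 0 H
  atom 7: Cl (halogen, monovalent) → 0 H
  atom 8: C, bond orders sum to 4 (valence 4) → 0 H
  atom 9: C, bond orders sum to 3 (valence 4) → 1 H
  atom 10: O, bond orders sum to 2 (valence 2) → 0 H
  atom 11: C, bond orders sum to 4 (valence 4) → 0 H
  atom 12: C, bond orders sum to 1 (valence 4) → 3 H
  atom 13: C, bond orders sum to 4 (valence 4) → 0 H
  atom 14: C, bond orders sum to 4 (valence 4) → 0 H
  atom 15: O, bond orders sum to 1 (valence 2) → 1 H
  atom 16: O, bond orders sum to 2 (valence 2) → 0 H
Total hydrogens: 7.

7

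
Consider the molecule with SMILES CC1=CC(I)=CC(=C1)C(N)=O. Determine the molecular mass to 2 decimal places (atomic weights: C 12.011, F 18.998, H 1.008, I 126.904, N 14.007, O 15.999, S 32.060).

First, the molecular formula is C8H8INO (counting implicit H from valence).
  C: 8 × 12.011 = 96.088
  H: 8 × 1.008 = 8.064
  I: 1 × 126.904 = 126.904
  N: 1 × 14.007 = 14.007
  O: 1 × 15.999 = 15.999
Sum: 8×12.011 + 8×1.008 + 1×126.904 + 1×14.007 + 1×15.999 = 261.062 → 261.06 g/mol.

261.06 g/mol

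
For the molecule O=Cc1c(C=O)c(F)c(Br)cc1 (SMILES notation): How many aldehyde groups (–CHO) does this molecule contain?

2

The aldehyde motif appears at heavy-atom positions 2, 5 in the SMILES.
Aldehyde count: 2.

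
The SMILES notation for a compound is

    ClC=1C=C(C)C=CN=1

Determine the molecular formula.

C6H6ClN

Walk through each heavy atom and fill implicit hydrogens from standard valence (C 4, N 3, O 2, S 2, halogen 1):
  atom 1: Cl (halogen, monovalent) → 0 H
  atom 2: C, bond orders sum to 4 (valence 4) → 0 H
  atom 3: C, bond orders sum to 3 (valence 4) → 1 H
  atom 4: C, bond orders sum to 4 (valence 4) → 0 H
  atom 5: C, bond orders sum to 1 (valence 4) → 3 H
  atom 6: C, bond orders sum to 3 (valence 4) → 1 H
  atom 7: C, bond orders sum to 3 (valence 4) → 1 H
  atom 8: N, bond orders sum to 3 (valence 3) → 0 H
Totals → C:6, H:6, Cl:1, N:1.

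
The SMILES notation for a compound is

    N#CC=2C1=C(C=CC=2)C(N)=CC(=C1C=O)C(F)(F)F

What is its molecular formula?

C13H7F3N2O

Walk through each heavy atom and fill implicit hydrogens from standard valence (C 4, N 3, O 2, S 2, halogen 1):
  atom 1: N, bond orders sum to 3 (valence 3) → 0 H
  atom 2: C, bond orders sum to 4 (valence 4) → 0 H
  atom 3: C, bond orders sum to 4 (valence 4) → 0 H
  atom 4: C, bond orders sum to 4 (valence 4) → 0 H
  atom 5: C, bond orders sum to 4 (valence 4) → 0 H
  atom 6: C, bond orders sum to 3 (valence 4) → 1 H
  atom 7: C, bond orders sum to 3 (valence 4) → 1 H
  atom 8: C, bond orders sum to 3 (valence 4) → 1 H
  atom 9: C, bond orders sum to 4 (valence 4) → 0 H
  atom 10: N, bond orders sum to 1 (valence 3) → 2 H
  atom 11: C, bond orders sum to 3 (valence 4) → 1 H
  atom 12: C, bond orders sum to 4 (valence 4) → 0 H
  atom 13: C, bond orders sum to 4 (valence 4) → 0 H
  atom 14: C, bond orders sum to 3 (valence 4) → 1 H
  atom 15: O, bond orders sum to 2 (valence 2) → 0 H
  atom 16: C, bond orders sum to 4 (valence 4) → 0 H
  atom 17: F (halogen, monovalent) → 0 H
  atom 18: F (halogen, monovalent) → 0 H
  atom 19: F (halogen, monovalent) → 0 H
Totals → C:13, H:7, F:3, N:2, O:1.
In Hill order: C13H7F3N2O.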